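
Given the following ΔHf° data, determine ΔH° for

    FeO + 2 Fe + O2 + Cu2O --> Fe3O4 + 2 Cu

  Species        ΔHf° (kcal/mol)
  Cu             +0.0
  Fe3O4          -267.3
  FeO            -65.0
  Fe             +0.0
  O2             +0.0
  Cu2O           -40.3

ΔH° = -162.0 kcal/mol

ΔH°rxn = Σ nΔHf°(products) − Σ nΔHf°(reactants).
Products: 1·(-267.3) + 2·(+0.0) = -267.3
Reactants: 1·(-65.0) + 2·(+0.0) + 1·(+0.0) + 1·(-40.3) = -105.3
ΔH° = (-267.3) − (-105.3) = -162.0 kcal/mol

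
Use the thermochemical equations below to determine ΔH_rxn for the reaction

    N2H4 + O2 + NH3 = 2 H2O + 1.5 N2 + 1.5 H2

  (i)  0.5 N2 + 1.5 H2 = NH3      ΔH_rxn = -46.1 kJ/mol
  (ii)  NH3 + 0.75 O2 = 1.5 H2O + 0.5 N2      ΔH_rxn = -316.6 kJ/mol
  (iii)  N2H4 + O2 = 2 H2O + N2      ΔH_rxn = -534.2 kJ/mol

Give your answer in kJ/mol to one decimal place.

(i) reversed (H2 must end up as a product): +46.1 kJ/mol
(ii): not needed.
(iii) as written (N2H4 already on the reactant side): -534.2 kJ/mol
ΔH_rxn = (+46.1) + (-534.2) = -488.1 kJ/mol

ΔH_rxn = -488.1 kJ/mol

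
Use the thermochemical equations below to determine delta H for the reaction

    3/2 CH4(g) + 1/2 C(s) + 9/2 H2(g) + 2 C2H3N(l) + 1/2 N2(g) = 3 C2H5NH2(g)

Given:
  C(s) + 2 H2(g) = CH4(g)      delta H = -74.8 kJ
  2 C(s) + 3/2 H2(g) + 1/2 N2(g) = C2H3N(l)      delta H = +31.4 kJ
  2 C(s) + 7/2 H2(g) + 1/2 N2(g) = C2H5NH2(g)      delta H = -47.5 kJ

delta H = -93.1 kJ

equation 1 reversed and × 3/2: (-3/2)·(-74.8) = +112.2 kJ
equation 2 reversed and × 2: (-2)·(+31.4) = -62.8 kJ
equation 3 × 3: (3)·(-47.5) = -142.5 kJ
delta H = (+112.2) + (-62.8) + (-142.5) = -93.1 kJ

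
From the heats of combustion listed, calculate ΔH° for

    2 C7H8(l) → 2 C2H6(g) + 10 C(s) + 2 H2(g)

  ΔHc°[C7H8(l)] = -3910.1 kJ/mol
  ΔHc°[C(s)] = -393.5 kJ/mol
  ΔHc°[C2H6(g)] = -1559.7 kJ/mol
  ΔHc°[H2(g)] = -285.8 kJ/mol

With combustion enthalpies, reactants minus products:
= [2·(-3910.1)] − [2·(-1559.7) + 10·(-393.5) + 2·(-285.8)]
= -194.2 kJ/mol

ΔH° = -194.2 kJ/mol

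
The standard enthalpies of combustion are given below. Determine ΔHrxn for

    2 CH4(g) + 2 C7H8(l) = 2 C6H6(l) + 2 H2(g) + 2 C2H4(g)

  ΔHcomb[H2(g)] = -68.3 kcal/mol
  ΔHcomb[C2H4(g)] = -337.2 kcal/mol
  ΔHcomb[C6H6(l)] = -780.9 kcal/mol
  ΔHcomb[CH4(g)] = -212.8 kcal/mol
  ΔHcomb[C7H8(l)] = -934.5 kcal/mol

ΔHrxn = 78.2 kcal/mol

With combustion enthalpies, reactants minus products:
= [2·(-212.8) + 2·(-934.5)] − [2·(-780.9) + 2·(-68.3) + 2·(-337.2)]
= 78.2 kcal/mol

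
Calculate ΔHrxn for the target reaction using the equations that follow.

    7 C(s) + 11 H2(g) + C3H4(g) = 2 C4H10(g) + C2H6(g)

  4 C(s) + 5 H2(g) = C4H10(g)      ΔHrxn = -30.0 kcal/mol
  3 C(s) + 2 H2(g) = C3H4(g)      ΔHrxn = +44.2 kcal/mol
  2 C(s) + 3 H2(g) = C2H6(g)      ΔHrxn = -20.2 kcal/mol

equation 1 × 2 (scale by 2 for the 2 C4H10(g)): (2)·(-30.0) = -60.0 kcal/mol
equation 2 reversed (reverse to put C3H4(g) on the reactant side): -44.2 kcal/mol
equation 3 as written (C2H6(g) already on the product side): -20.2 kcal/mol
Since enthalpy is a state function, ΔHrxn = (2)·(-30.0) + (-1)·(+44.2) + (1)·(-20.2) = -124.4 kcal/mol

ΔHrxn = -124.4 kcal/mol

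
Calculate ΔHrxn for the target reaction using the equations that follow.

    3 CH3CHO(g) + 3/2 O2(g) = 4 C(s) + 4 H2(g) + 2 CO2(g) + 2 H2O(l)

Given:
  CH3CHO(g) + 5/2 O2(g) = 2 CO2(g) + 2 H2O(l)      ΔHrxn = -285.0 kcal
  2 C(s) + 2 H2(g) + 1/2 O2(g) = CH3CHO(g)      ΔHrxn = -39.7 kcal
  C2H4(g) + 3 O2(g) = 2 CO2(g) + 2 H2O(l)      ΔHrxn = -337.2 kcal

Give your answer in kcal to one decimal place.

equation 1 as written: -285.0 kcal
equation 2 reversed and × 2: (-2)·(-39.7) = +79.4 kcal
equation 3: not needed.
By Hess's law, ΔHrxn = (-285.0) + (+79.4) = -205.6 kcal

ΔHrxn = -205.6 kcal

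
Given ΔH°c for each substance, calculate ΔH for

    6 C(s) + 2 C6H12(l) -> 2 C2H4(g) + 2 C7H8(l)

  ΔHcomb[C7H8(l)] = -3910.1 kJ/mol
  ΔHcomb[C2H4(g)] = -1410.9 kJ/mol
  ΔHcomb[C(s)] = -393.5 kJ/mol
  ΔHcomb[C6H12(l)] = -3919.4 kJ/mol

Using ΔH = Σ nΔHc°(reactants) − Σ nΔHc°(products):
= [6·(-393.5) + 2·(-3919.4)] − [2·(-1410.9) + 2·(-3910.1)]
= 442.2 kJ/mol

ΔH = 442.2 kJ/mol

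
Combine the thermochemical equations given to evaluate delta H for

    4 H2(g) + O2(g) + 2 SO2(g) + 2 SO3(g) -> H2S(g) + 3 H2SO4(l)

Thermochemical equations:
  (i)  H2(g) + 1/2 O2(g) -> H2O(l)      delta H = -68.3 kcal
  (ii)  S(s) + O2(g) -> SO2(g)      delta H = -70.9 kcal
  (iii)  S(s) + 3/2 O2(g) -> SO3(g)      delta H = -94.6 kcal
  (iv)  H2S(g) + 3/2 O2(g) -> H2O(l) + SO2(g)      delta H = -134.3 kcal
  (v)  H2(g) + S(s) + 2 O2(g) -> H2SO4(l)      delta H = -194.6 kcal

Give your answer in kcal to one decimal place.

(i) as written: -68.3 kcal
(ii) reversed: +70.9 kcal
(iii) reversed and × 2: (-2)·(-94.6) = +189.2 kcal
(iv) reversed: +134.3 kcal
(v) × 3: (3)·(-194.6) = -583.8 kcal
Combining the equations, delta H = (-68.3) + (+70.9) + (+189.2) + (+134.3) + (-583.8) = -257.7 kcal

delta H = -257.7 kcal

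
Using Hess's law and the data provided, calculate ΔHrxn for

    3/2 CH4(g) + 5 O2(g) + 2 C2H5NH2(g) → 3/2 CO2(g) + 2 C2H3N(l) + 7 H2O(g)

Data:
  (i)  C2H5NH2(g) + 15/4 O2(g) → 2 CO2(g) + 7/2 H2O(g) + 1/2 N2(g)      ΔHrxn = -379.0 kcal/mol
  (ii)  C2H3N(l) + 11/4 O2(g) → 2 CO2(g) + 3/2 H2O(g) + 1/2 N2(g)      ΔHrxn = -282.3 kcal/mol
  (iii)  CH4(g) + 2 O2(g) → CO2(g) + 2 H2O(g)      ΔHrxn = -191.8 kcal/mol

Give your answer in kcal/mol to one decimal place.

(i) × 2 (scale by 2 for the 2 C2H5NH2(g)): (2)·(-379.0) = -758.0 kcal/mol
(ii) reversed and × 2 (C2H3N(l) must end up as a product; ×2 to match 2 C2H3N(l) in the target): (-2)·(-282.3) = +564.6 kcal/mol
(iii) × 3/2 (scale by 3/2 for the 3/2 CH4(g)): (3/2)·(-191.8) = -287.7 kcal/mol
Since enthalpy is a state function, ΔHrxn = (2)·(-379.0) + (-2)·(-282.3) + (3/2)·(-191.8) = -481.1 kcal/mol

ΔHrxn = -481.1 kcal/mol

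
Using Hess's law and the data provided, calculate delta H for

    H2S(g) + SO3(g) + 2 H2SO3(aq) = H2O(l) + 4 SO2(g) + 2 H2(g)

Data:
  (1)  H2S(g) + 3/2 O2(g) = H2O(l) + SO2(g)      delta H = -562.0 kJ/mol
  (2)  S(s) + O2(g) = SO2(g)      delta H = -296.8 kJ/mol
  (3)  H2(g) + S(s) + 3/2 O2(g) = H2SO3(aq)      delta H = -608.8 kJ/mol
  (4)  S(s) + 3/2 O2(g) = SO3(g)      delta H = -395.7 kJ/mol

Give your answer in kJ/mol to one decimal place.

delta H = 160.9 kJ/mol

(1) as written: -562.0 kJ/mol
(2) × 3: (3)·(-296.8) = -890.4 kJ/mol
(3) reversed and × 2: (-2)·(-608.8) = +1217.6 kJ/mol
(4) reversed: +395.7 kJ/mol
Combining the equations, delta H = (1)·(-562.0) + (3)·(-296.8) + (-2)·(-608.8) + (-1)·(-395.7) = 160.9 kJ/mol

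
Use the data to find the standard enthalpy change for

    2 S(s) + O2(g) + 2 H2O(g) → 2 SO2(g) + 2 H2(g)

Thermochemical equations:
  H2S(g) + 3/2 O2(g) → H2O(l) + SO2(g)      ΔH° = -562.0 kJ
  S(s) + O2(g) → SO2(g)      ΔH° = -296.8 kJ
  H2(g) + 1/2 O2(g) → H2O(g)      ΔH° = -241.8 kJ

equation 1: not needed.
equation 2 × 2: (2)·(-296.8) = -593.6 kJ
equation 3 reversed and × 2: (-2)·(-241.8) = +483.6 kJ
Combining the equations, ΔH° = (-593.6) + (+483.6) = -110.0 kJ

ΔH° = -110.0 kJ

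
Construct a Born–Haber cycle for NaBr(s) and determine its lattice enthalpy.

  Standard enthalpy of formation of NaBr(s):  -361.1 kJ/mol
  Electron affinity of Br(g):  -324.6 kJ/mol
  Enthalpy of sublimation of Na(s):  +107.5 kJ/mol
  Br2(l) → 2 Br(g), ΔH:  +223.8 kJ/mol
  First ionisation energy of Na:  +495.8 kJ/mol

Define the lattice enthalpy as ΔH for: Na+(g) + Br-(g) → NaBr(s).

U = -751.7 kJ/mol

ΔHf° = 1·ΔHsub + 1·(ΣIE) + 1/2·D(Br2) + 1·EA + U
-361.1 = 1·(+107.5) + 1·(+495.8) + 1/2·(+223.8) + 1·(-324.6) + U
U = -361.1 − (+390.6) = -751.7 kJ/mol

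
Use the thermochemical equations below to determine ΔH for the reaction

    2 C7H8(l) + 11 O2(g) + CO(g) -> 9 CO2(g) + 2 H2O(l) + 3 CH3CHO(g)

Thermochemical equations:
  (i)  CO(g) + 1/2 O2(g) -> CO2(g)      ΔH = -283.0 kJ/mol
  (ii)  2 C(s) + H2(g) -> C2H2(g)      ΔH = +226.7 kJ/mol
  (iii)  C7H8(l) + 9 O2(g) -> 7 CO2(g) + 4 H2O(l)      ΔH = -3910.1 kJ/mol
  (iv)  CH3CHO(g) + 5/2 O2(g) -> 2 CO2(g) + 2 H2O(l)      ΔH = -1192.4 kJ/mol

ΔH = -4526.0 kJ/mol

(i) as written: -283.0 kJ/mol
(ii): not needed.
(iii) × 2: (2)·(-3910.1) = -7820.2 kJ/mol
(iv) reversed and × 3: (-3)·(-1192.4) = +3577.2 kJ/mol
Since enthalpy is a state function, ΔH = (1)·(-283.0) + (2)·(-3910.1) + (-3)·(-1192.4) = -4526.0 kJ/mol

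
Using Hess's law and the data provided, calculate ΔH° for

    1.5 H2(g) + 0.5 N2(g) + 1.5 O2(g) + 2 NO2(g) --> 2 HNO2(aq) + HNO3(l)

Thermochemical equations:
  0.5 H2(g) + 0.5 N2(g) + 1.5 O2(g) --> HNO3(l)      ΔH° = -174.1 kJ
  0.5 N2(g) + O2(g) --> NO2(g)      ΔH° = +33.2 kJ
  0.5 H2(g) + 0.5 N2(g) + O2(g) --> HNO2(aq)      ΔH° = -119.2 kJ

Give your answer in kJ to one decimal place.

equation 1 as written (HNO3(l) already on the product side): -174.1 kJ
equation 2 reversed and × 2 (reverse to put NO2(g) on the reactant side; ×2 to match 2 NO2(g) in the target): (-2)·(+33.2) = -66.4 kJ
equation 3 × 2 (scale by 2 for the 2 HNO2(aq)): (2)·(-119.2) = -238.4 kJ
Combining the equations, ΔH° = (1)·(-174.1) + (-2)·(+33.2) + (2)·(-119.2) = -478.9 kJ

ΔH° = -478.9 kJ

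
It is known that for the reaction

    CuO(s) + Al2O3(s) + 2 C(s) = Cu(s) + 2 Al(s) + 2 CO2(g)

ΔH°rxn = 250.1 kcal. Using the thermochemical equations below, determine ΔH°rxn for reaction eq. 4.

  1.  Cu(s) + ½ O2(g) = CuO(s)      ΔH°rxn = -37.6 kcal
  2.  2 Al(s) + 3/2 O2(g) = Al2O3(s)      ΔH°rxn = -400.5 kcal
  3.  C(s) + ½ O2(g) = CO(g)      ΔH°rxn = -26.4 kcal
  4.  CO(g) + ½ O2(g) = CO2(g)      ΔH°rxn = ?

eq. 1 reversed (CuO(s) must end up as a reactant): +37.6 kcal
eq. 2 reversed (Al2O3(s) must end up as a reactant): +400.5 kcal
eq. 3 × 2 (×2 to match 2 C(s) in the target): (2)·(-26.4) = -52.8 kcal
eq. 4 × 2 (scale by 2 for the 2 CO2(g)): contributes 2·x
+250.1 = (+37.6) + (+400.5) + (-52.8) + 2·x
x = (+250.1 − (+385.3)) / (2) = -67.6 kcal

ΔH°rxn = -67.6 kcal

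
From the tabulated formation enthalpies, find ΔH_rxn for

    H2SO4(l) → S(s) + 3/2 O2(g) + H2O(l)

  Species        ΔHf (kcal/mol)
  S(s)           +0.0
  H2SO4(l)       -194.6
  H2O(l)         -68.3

ΔH_rxn = 126.3 kcal/mol

Products: 1·(+0.0) + 3/2·(+0.0) + 1·(-68.3) = -68.3
Reactants: 1·(-194.6) = -194.6
ΔH_rxn = (-68.3) − (-194.6) = 126.3 kcal/mol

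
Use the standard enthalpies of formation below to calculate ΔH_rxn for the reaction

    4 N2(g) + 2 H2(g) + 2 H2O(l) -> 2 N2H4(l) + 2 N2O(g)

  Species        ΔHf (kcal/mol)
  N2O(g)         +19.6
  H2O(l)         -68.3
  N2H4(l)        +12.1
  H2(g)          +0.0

Products: 2·(+12.1) + 2·(+19.6) = +63.4
Reactants: 4·(+0.0) + 2·(+0.0) + 2·(-68.3) = -136.6
ΔH_rxn = (+63.4) − (-136.6) = 200.0 kcal/mol

ΔH_rxn = 200.0 kcal/mol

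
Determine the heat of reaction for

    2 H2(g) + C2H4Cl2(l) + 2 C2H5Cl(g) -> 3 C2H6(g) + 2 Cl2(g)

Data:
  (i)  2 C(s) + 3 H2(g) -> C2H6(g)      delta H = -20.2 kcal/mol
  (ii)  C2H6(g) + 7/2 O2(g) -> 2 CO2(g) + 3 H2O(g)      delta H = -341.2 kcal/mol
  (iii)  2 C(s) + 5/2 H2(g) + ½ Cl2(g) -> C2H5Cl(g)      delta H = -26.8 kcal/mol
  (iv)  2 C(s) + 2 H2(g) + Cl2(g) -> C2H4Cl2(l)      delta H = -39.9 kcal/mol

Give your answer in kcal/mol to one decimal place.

(i) × 3: (3)·(-20.2) = -60.6 kcal/mol
(ii): not needed.
(iii) reversed and × 2: (-2)·(-26.8) = +53.6 kcal/mol
(iv) reversed: +39.9 kcal/mol
delta H = (-60.6) + (+53.6) + (+39.9) = 32.9 kcal/mol

delta H = 32.9 kcal/mol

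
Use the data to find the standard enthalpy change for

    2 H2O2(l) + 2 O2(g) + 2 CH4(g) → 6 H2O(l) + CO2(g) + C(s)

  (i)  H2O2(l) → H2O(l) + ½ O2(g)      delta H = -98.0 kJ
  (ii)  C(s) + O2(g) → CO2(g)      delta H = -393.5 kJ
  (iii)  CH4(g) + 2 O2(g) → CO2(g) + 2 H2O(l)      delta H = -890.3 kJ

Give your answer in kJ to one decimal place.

delta H = -1583.1 kJ

(i) × 2: (2)·(-98.0) = -196.0 kJ
(ii) reversed: +393.5 kJ
(iii) × 2: (2)·(-890.3) = -1780.6 kJ
Combining the equations, delta H = (-196.0) + (+393.5) + (-1780.6) = -1583.1 kJ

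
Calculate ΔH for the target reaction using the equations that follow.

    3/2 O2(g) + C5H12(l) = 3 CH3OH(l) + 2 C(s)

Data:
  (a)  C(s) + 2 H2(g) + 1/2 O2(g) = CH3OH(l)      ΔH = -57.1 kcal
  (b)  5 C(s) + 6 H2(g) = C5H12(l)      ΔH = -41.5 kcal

(a) × 3: (3)·(-57.1) = -171.3 kcal
(b) reversed: +41.5 kcal
By Hess's law, ΔH = (-171.3) + (+41.5) = -129.8 kcal

ΔH = -129.8 kcal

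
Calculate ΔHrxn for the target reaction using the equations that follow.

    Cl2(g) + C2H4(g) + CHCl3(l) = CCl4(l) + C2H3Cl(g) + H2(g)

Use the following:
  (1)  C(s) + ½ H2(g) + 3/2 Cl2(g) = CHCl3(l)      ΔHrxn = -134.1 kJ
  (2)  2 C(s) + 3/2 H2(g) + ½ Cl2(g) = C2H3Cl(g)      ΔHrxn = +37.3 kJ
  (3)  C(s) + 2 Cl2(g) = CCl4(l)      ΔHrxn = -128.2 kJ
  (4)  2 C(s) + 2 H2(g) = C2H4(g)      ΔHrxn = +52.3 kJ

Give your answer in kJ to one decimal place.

(1) reversed (reverse to put CHCl3(l) on the reactant side): +134.1 kJ
(2) as written (C2H3Cl(g) already on the product side): +37.3 kJ
(3) as written (CCl4(l) already on the product side): -128.2 kJ
(4) reversed (reverse to put C2H4(g) on the reactant side): -52.3 kJ
ΔHrxn = (-1)·(-134.1) + (1)·(+37.3) + (1)·(-128.2) + (-1)·(+52.3) = -9.1 kJ

ΔHrxn = -9.1 kJ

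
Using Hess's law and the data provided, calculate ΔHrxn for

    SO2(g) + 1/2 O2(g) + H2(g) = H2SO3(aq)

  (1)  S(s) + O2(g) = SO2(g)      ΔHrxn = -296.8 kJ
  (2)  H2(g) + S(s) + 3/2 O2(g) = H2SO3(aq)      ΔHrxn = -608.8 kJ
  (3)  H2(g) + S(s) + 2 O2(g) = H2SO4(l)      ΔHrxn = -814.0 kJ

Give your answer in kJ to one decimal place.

(1) reversed: +296.8 kJ
(2) as written: -608.8 kJ
(3): not needed.
By Hess's law, ΔHrxn = (-1)·(-296.8) + (1)·(-608.8) = -312.0 kJ

ΔHrxn = -312.0 kJ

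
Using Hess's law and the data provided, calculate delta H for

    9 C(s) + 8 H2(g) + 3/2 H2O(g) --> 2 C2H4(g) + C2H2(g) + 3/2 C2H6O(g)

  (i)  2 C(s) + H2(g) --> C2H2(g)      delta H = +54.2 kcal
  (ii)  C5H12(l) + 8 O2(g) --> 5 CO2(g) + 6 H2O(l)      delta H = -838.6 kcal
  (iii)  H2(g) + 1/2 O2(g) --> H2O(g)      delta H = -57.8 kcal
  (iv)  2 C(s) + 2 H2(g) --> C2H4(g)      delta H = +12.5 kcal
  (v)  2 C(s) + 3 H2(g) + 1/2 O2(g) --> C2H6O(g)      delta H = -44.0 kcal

(i) as written (C2H2(g) already on the product side): +54.2 kcal
(ii): not needed (H2O(l) appears nowhere else).
(iii) reversed and × 3/2 (reverse to put H2O(g) on the reactant side; ×3/2 to match 3/2 H2O(g) in the target): (-3/2)·(-57.8) = +86.7 kcal
(iv) × 2 (×2 to match 2 C2H4(g) in the target): (2)·(+12.5) = +25.0 kcal
(v) × 3/2 (×3/2 to match 3/2 C2H6O(g) in the target): (3/2)·(-44.0) = -66.0 kcal
Summing the manipulated equations, delta H = (+54.2) + (+86.7) + (+25.0) + (-66.0) = 99.9 kcal

delta H = 99.9 kcal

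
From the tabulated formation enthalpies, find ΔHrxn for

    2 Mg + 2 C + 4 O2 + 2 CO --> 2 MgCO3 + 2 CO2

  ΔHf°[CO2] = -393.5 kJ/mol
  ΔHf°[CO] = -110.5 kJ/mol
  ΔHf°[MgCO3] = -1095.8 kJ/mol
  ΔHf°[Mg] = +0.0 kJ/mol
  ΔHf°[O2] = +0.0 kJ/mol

ΔH°rxn = Σ nΔHf°(products) − Σ nΔHf°(reactants).
Products: 2·(-1095.8) + 2·(-393.5) = -2978.6
Reactants: 2·(+0.0) + 2·(+0.0) + 4·(+0.0) + 2·(-110.5) = -221.0
ΔHrxn = (-2978.6) − (-221.0) = -2757.6 kJ/mol

ΔHrxn = -2757.6 kJ/mol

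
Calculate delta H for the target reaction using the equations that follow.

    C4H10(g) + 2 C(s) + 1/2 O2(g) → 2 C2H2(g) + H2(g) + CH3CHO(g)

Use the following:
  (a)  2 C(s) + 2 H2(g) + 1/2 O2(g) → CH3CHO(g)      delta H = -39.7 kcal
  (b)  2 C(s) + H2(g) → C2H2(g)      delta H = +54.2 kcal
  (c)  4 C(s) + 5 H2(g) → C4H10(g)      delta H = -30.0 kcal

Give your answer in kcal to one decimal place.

delta H = 98.7 kcal

(a) as written (CH3CHO(g) already on the product side): -39.7 kcal
(b) × 2 (scale by 2 for the 2 C2H2(g)): (2)·(+54.2) = +108.4 kcal
(c) reversed (C4H10(g) must end up as a reactant): +30.0 kcal
delta H = (1)·(-39.7) + (2)·(+54.2) + (-1)·(-30.0) = 98.7 kcal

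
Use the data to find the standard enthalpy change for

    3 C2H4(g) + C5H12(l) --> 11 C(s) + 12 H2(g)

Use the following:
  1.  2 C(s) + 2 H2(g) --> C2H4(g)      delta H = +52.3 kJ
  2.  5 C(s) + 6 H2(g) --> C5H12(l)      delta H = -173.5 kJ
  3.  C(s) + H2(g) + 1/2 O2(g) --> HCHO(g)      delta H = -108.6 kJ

eq. 1 reversed and × 3: (-3)·(+52.3) = -156.9 kJ
eq. 2 reversed: +173.5 kJ
eq. 3: not needed.
delta H = (-156.9) + (+173.5) = 16.6 kJ

delta H = 16.6 kJ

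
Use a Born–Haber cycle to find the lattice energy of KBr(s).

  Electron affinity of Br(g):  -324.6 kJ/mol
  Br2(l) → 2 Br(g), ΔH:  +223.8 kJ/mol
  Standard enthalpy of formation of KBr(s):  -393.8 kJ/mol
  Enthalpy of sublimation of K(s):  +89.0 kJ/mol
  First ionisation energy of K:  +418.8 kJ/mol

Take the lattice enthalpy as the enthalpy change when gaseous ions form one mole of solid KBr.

U = -688.9 kJ/mol

ΔHf° = 1·ΔHsub + 1·(ΣIE) + 1/2·D(Br2) + 1·EA + U
-393.8 = 1·(+89.0) + 1·(+418.8) + 1/2·(+223.8) + 1·(-324.6) + U
U = -393.8 − (+295.1) = -688.9 kJ/mol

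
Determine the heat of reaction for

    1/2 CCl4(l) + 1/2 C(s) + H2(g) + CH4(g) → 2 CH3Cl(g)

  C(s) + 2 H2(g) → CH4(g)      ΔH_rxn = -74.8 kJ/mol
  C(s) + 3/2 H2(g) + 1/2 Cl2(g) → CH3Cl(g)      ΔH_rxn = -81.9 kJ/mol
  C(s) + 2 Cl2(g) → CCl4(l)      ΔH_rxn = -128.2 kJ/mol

ΔH_rxn = -24.9 kJ/mol

equation 1 reversed: +74.8 kJ/mol
equation 2 × 2: (2)·(-81.9) = -163.8 kJ/mol
equation 3 reversed and × 1/2: (-1/2)·(-128.2) = +64.1 kJ/mol
Combining the equations, ΔH_rxn = (-1)·(-74.8) + (2)·(-81.9) + (-1/2)·(-128.2) = -24.9 kJ/mol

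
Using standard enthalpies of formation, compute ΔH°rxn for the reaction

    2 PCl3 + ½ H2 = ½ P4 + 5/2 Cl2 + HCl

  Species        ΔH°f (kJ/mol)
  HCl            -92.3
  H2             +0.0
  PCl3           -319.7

ΔH°rxn = 547.1 kJ/mol

ΔH°rxn = Σ nΔHf°(products) − Σ nΔHf°(reactants).
Products: 1/2·(+0.0) + 5/2·(+0.0) + 1·(-92.3) = -92.3
Reactants: 2·(-319.7) + 1/2·(+0.0) = -639.4
ΔH°rxn = (-92.3) − (-639.4) = 547.1 kJ/mol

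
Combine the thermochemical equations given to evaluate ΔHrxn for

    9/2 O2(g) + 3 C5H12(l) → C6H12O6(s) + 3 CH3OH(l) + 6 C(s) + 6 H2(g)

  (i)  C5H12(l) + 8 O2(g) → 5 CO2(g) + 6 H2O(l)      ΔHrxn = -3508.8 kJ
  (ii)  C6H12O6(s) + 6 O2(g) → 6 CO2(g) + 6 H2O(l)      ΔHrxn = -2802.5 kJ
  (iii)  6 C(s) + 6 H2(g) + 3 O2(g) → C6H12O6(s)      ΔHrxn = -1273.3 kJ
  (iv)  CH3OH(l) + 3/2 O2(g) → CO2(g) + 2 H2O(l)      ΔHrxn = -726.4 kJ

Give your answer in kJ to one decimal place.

ΔHrxn = -1468.9 kJ

(i) × 3: (3)·(-3508.8) = -10526.4 kJ
(ii) reversed and × 2: (-2)·(-2802.5) = +5605.0 kJ
(iii) reversed: +1273.3 kJ
(iv) reversed and × 3: (-3)·(-726.4) = +2179.2 kJ
ΔHrxn = (3)·(-3508.8) + (-2)·(-2802.5) + (-1)·(-1273.3) + (-3)·(-726.4) = -1468.9 kJ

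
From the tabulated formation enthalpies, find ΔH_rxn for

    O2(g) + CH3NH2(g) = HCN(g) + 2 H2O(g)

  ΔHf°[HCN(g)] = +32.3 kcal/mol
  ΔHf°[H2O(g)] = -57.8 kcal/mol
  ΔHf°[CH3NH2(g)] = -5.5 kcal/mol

ΔH_rxn = -77.8 kcal/mol

ΔH°rxn = Σ nΔHf°(products) − Σ nΔHf°(reactants).
Products: 1·(+32.3) + 2·(-57.8) = -83.3
Reactants: 1·(+0.0) + 1·(-5.5) = -5.5
ΔH_rxn = (-83.3) − (-5.5) = -77.8 kcal/mol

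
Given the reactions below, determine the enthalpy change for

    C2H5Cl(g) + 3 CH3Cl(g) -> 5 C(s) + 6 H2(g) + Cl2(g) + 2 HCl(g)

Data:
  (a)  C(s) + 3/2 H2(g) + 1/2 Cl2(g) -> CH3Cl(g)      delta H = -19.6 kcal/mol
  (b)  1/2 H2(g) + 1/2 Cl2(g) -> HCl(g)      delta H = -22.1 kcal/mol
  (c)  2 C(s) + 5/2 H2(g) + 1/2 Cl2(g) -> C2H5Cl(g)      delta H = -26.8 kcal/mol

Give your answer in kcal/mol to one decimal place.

delta H = 41.4 kcal/mol

(a) reversed and × 3 (reverse to put CH3Cl(g) on the reactant side; ×3 to match 3 CH3Cl(g) in the target): (-3)·(-19.6) = +58.8 kcal/mol
(b) × 2 (×2 to match 2 HCl(g) in the target): (2)·(-22.1) = -44.2 kcal/mol
(c) reversed (C2H5Cl(g) must end up as a reactant): +26.8 kcal/mol
delta H = (-3)·(-19.6) + (2)·(-22.1) + (-1)·(-26.8) = 41.4 kcal/mol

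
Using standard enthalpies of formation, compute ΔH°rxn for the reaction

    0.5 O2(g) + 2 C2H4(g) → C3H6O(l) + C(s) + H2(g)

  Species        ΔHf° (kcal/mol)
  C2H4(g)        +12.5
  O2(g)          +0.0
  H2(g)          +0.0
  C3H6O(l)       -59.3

ΔH°rxn = Σ nΔHf°(products) − Σ nΔHf°(reactants).
Products: 1·(-59.3) + 1·(+0.0) + 1·(+0.0) = -59.3
Reactants: 1/2·(+0.0) + 2·(+12.5) = +25.0
ΔH°rxn = (-59.3) − (+25.0) = -84.3 kcal/mol

ΔH°rxn = -84.3 kcal/mol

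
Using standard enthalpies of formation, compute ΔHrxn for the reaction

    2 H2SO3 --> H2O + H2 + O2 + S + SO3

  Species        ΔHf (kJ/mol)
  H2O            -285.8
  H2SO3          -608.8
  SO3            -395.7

ΔHrxn = 536.1 kJ/mol

ΔH°rxn = Σ nΔHf°(products) − Σ nΔHf°(reactants).
Products: 1·(-285.8) + 1·(+0.0) + 1·(+0.0) + 1·(+0.0) + 1·(-395.7) = -681.5
Reactants: 2·(-608.8) = -1217.6
ΔHrxn = (-681.5) − (-1217.6) = 536.1 kJ/mol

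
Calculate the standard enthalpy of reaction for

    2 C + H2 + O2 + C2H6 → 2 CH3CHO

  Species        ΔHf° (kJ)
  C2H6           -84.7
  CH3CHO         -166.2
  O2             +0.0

ΔHrxn = -247.7 kJ

ΔH°rxn = Σ nΔHf°(products) − Σ nΔHf°(reactants).
Products: 2·(-166.2) = -332.4
Reactants: 2·(+0.0) + 1·(+0.0) + 1·(+0.0) + 1·(-84.7) = -84.7
ΔHrxn = (-332.4) − (-84.7) = -247.7 kJ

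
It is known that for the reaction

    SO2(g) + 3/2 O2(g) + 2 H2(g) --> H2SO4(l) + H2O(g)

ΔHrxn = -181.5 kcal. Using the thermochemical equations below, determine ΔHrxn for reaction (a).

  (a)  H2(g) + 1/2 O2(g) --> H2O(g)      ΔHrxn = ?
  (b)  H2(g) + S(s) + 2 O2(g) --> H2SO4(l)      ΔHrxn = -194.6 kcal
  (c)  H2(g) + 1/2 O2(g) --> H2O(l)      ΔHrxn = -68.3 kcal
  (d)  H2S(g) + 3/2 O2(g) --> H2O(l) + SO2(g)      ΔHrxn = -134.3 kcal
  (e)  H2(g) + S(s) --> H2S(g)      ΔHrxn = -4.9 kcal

(a) as written: contributes x
(b) as written: -194.6 kcal
(c) as written: -68.3 kcal
(d) reversed: +134.3 kcal
(e) reversed: +4.9 kcal
-181.5 = (-194.6) + (-68.3) + (+134.3) + (+4.9) + x
x = (-181.5 − (-123.7)) / (1) = -57.8 kcal

ΔHrxn = -57.8 kcal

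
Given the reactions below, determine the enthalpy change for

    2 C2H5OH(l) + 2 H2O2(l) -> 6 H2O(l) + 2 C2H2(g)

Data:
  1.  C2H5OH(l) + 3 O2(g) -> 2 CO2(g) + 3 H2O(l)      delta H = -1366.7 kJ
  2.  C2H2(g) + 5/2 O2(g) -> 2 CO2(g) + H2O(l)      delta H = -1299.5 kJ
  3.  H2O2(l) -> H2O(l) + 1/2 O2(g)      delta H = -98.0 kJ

eq. 1 × 2: (2)·(-1366.7) = -2733.4 kJ
eq. 2 reversed and × 2: (-2)·(-1299.5) = +2599.0 kJ
eq. 3 × 2: (2)·(-98.0) = -196.0 kJ
Since enthalpy is a state function, delta H = (2)·(-1366.7) + (-2)·(-1299.5) + (2)·(-98.0) = -330.4 kJ

delta H = -330.4 kJ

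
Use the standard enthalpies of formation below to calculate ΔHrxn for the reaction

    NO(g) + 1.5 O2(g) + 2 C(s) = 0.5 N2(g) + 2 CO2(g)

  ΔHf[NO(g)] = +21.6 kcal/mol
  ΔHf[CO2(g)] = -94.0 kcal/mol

Products: 1/2·(+0.0) + 2·(-94.0) = -188.0
Reactants: 1·(+21.6) + 3/2·(+0.0) + 2·(+0.0) = +21.6
ΔHrxn = (-188.0) − (+21.6) = -209.6 kcal/mol

ΔHrxn = -209.6 kcal/mol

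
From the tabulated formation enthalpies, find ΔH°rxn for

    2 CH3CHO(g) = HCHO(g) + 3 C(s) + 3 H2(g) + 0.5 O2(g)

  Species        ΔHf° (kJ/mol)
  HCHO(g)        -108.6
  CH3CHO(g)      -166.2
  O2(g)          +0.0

ΔH°rxn = Σ nΔHf°(products) − Σ nΔHf°(reactants).
Products: 1·(-108.6) + 3·(+0.0) + 3·(+0.0) + 1/2·(+0.0) = -108.6
Reactants: 2·(-166.2) = -332.4
ΔH°rxn = (-108.6) − (-332.4) = 223.8 kJ/mol

ΔH°rxn = 223.8 kJ/mol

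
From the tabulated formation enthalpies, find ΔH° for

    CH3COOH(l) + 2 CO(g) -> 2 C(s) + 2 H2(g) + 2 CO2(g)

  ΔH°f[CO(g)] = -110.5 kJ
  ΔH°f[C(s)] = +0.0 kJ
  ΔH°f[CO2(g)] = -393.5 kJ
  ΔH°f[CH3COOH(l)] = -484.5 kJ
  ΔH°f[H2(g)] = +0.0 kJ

Products: 2·(+0.0) + 2·(+0.0) + 2·(-393.5) = -787.0
Reactants: 1·(-484.5) + 2·(-110.5) = -705.5
ΔH° = (-787.0) − (-705.5) = -81.5 kJ

ΔH° = -81.5 kJ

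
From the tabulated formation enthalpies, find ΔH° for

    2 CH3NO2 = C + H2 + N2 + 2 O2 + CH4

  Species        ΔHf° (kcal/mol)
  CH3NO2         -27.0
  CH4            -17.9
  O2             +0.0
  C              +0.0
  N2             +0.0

Products: 1·(+0.0) + 1·(+0.0) + 1·(+0.0) + 2·(+0.0) + 1·(-17.9) = -17.9
Reactants: 2·(-27.0) = -54.0
ΔH° = (-17.9) − (-54.0) = 36.1 kcal/mol

ΔH° = 36.1 kcal/mol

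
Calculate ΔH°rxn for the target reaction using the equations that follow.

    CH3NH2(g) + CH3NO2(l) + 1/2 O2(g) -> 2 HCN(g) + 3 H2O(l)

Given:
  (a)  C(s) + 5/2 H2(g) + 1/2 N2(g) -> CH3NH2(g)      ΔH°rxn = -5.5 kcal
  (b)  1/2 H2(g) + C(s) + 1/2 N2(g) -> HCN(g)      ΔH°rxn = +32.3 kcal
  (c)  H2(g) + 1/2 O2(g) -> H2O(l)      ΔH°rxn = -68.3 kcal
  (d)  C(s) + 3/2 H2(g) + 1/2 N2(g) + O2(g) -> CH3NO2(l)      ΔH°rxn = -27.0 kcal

ΔH°rxn = -107.8 kcal

(a) reversed: +5.5 kcal
(b) × 2: (2)·(+32.3) = +64.6 kcal
(c) × 3: (3)·(-68.3) = -204.9 kcal
(d) reversed: +27.0 kcal
Combining the equations, ΔH°rxn = (-1)·(-5.5) + (2)·(+32.3) + (3)·(-68.3) + (-1)·(-27.0) = -107.8 kcal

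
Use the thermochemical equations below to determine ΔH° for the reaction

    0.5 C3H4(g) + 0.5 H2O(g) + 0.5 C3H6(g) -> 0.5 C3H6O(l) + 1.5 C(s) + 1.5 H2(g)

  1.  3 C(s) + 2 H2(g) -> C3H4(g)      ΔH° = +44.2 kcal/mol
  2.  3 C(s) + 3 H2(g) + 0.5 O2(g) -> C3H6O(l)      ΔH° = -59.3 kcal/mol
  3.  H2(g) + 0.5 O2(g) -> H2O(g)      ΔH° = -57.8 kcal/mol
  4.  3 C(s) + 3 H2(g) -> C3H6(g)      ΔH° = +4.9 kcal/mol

eq. 1 reversed and × 1/2: (-1/2)·(+44.2) = -22.1 kcal/mol
eq. 2 × 1/2: (1/2)·(-59.3) = -29.65 kcal/mol
eq. 3 reversed and × 1/2: (-1/2)·(-57.8) = +28.9 kcal/mol
eq. 4 reversed and × 1/2: (-1/2)·(+4.9) = -2.45 kcal/mol
By Hess's law, ΔH° = (-22.1) + (-29.65) + (+28.9) + (-2.45) = -25.3 kcal/mol

ΔH° = -25.3 kcal/mol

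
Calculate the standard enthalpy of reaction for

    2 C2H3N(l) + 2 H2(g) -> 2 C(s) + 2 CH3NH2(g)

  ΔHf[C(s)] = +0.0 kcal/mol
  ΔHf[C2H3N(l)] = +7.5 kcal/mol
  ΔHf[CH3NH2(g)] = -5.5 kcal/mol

ΔHrxn = -26.0 kcal/mol

Products: 2·(+0.0) + 2·(-5.5) = -11.0
Reactants: 2·(+7.5) + 2·(+0.0) = +15.0
ΔHrxn = (-11.0) − (+15.0) = -26.0 kcal/mol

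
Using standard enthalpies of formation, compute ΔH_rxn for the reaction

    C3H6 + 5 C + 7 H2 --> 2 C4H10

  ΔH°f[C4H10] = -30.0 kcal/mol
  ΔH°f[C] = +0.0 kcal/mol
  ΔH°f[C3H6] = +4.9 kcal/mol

Products: 2·(-30.0) = -60.0
Reactants: 1·(+4.9) + 5·(+0.0) + 7·(+0.0) = +4.9
ΔH_rxn = (-60.0) − (+4.9) = -64.9 kcal/mol

ΔH_rxn = -64.9 kcal/mol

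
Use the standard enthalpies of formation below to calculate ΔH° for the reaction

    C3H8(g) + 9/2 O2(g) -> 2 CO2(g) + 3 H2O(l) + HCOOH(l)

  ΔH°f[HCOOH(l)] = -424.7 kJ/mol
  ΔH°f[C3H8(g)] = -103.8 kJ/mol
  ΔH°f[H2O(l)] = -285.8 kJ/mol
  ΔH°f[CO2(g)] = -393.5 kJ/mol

Products: 2·(-393.5) + 3·(-285.8) + 1·(-424.7) = -2069.1
Reactants: 1·(-103.8) + 9/2·(+0.0) = -103.8
ΔH° = (-2069.1) − (-103.8) = -1965.3 kJ/mol

ΔH° = -1965.3 kJ/mol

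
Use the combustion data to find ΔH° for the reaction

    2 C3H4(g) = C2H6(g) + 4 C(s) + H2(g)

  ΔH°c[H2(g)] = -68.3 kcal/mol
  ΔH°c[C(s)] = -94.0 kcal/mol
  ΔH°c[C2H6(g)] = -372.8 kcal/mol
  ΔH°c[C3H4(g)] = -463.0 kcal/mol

ΔH° = -108.9 kcal/mol

With combustion enthalpies, reactants minus products:
= [2·(-463.0)] − [1·(-372.8) + 4·(-94.0) + 1·(-68.3)]
= -108.9 kcal/mol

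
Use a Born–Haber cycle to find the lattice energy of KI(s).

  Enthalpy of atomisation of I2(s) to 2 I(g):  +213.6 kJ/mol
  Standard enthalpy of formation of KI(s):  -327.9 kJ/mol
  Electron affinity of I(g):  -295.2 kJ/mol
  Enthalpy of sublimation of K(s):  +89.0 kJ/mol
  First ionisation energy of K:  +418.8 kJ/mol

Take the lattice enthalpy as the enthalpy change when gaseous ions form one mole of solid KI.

U = -647.3 kJ/mol

ΔHf° = 1·ΔHsub + 1·(ΣIE) + 1/2·D(I2) + 1·EA + U
-327.9 = 1·(+89.0) + 1·(+418.8) + 1/2·(+213.6) + 1·(-295.2) + U
U = -327.9 − (+319.4) = -647.3 kJ/mol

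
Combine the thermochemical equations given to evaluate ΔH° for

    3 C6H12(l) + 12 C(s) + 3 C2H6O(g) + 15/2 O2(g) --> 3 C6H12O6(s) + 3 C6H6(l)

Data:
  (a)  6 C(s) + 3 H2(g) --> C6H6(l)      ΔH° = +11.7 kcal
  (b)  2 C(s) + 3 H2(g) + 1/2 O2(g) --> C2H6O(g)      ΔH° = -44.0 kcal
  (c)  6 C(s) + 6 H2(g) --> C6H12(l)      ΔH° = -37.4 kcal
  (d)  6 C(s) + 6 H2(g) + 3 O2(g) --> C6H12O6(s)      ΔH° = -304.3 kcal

(a) × 3 (scale by 3 for the 3 C6H6(l)): (3)·(+11.7) = +35.1 kcal
(b) reversed and × 3 (C2H6O(g) must end up as a reactant; scale by 3 for the 3 C2H6O(g)): (-3)·(-44.0) = +132.0 kcal
(c) reversed and × 3 (reverse to put C6H12(l) on the reactant side; scale by 3 for the 3 C6H12(l)): (-3)·(-37.4) = +112.2 kcal
(d) × 3 (×3 to match 3 C6H12O6(s) in the target): (3)·(-304.3) = -912.9 kcal
ΔH° = (+35.1) + (+132.0) + (+112.2) + (-912.9) = -633.6 kcal

ΔH° = -633.6 kcal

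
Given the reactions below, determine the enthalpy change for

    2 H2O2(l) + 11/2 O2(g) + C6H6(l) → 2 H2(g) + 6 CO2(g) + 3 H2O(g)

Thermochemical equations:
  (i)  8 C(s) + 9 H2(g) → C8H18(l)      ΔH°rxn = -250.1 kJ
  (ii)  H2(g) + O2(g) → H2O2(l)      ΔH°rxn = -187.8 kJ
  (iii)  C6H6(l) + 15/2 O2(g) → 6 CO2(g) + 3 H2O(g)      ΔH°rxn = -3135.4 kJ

ΔH°rxn = -2759.8 kJ

(i): not needed (C8H18(l) appears nowhere else).
(ii) reversed and × 2 (reverse to put H2O2(l) on the reactant side; scale by 2 for the 2 H2O2(l)): (-2)·(-187.8) = +375.6 kJ
(iii) as written (C6H6(l) already on the reactant side): -3135.4 kJ
ΔH°rxn = (+375.6) + (-3135.4) = -2759.8 kJ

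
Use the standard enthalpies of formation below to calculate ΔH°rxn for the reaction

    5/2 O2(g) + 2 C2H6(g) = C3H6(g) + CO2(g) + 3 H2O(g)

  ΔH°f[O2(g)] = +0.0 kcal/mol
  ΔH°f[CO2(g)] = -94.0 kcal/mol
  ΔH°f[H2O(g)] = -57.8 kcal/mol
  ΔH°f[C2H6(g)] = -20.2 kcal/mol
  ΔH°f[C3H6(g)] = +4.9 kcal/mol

Products: 1·(+4.9) + 1·(-94.0) + 3·(-57.8) = -262.5
Reactants: 5/2·(+0.0) + 2·(-20.2) = -40.4
ΔH°rxn = (-262.5) − (-40.4) = -222.1 kcal/mol

ΔH°rxn = -222.1 kcal/mol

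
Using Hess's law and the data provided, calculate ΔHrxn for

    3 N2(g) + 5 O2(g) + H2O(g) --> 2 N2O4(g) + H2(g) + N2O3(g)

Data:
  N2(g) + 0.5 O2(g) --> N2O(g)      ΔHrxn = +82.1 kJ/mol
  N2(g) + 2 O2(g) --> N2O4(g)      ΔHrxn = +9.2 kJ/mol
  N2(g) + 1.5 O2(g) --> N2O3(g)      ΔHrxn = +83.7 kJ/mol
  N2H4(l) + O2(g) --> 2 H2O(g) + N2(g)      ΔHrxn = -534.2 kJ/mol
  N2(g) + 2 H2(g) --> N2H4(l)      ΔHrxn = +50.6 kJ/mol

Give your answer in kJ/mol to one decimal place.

equation 1: not needed.
equation 2 × 2: (2)·(+9.2) = +18.4 kJ/mol
equation 3 as written: +83.7 kJ/mol
equation 4 reversed and × 1/2: (-1/2)·(-534.2) = +267.1 kJ/mol
equation 5 reversed and × 1/2: (-1/2)·(+50.6) = -25.3 kJ/mol
Summing the manipulated equations, ΔHrxn = (2)·(+9.2) + (1)·(+83.7) + (-1/2)·(-534.2) + (-1/2)·(+50.6) = 343.9 kJ/mol

ΔHrxn = 343.9 kJ/mol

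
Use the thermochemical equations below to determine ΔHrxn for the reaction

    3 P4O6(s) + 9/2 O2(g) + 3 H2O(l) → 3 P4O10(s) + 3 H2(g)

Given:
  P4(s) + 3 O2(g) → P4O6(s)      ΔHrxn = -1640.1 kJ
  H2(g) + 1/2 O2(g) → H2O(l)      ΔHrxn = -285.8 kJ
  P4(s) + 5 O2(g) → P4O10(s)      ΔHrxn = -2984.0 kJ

equation 1 reversed and × 3: (-3)·(-1640.1) = +4920.3 kJ
equation 2 reversed and × 3: (-3)·(-285.8) = +857.4 kJ
equation 3 × 3: (3)·(-2984.0) = -8952.0 kJ
ΔHrxn = (-3)·(-1640.1) + (-3)·(-285.8) + (3)·(-2984.0) = -3174.3 kJ

ΔHrxn = -3174.3 kJ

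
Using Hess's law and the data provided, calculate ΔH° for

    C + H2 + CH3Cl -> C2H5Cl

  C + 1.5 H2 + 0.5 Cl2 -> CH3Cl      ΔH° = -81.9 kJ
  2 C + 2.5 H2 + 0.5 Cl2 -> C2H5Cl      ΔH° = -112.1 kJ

equation 1 reversed: +81.9 kJ
equation 2 as written: -112.1 kJ
Combining the equations, ΔH° = (-1)·(-81.9) + (1)·(-112.1) = -30.2 kJ

ΔH° = -30.2 kJ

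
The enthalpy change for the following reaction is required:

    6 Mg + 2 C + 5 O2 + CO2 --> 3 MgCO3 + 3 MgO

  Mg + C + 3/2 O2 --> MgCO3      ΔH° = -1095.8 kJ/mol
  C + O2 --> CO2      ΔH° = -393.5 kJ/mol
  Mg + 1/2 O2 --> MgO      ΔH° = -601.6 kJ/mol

equation 1 × 3 (×3 to match 3 MgCO3 in the target): (3)·(-1095.8) = -3287.4 kJ/mol
equation 2 reversed (reverse to put CO2 on the reactant side): +393.5 kJ/mol
equation 3 × 3 (×3 to match 3 MgO in the target): (3)·(-601.6) = -1804.8 kJ/mol
Combining the equations, ΔH° = (3)·(-1095.8) + (-1)·(-393.5) + (3)·(-601.6) = -4698.7 kJ/mol

ΔH° = -4698.7 kJ/mol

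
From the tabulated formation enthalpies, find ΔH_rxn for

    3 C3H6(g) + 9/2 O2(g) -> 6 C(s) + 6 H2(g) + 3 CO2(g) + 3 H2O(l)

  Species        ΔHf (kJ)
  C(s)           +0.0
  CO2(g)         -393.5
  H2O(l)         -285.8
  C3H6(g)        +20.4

Products: 6·(+0.0) + 6·(+0.0) + 3·(-393.5) + 3·(-285.8) = -2037.9
Reactants: 3·(+20.4) + 9/2·(+0.0) = +61.2
ΔH_rxn = (-2037.9) − (+61.2) = -2099.1 kJ

ΔH_rxn = -2099.1 kJ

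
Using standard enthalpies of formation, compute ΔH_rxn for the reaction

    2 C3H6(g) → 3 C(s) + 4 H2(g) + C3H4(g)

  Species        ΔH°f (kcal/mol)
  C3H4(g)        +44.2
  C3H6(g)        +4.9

Products: 3·(+0.0) + 4·(+0.0) + 1·(+44.2) = +44.2
Reactants: 2·(+4.9) = +9.8
ΔH_rxn = (+44.2) − (+9.8) = 34.4 kcal/mol

ΔH_rxn = 34.4 kcal/mol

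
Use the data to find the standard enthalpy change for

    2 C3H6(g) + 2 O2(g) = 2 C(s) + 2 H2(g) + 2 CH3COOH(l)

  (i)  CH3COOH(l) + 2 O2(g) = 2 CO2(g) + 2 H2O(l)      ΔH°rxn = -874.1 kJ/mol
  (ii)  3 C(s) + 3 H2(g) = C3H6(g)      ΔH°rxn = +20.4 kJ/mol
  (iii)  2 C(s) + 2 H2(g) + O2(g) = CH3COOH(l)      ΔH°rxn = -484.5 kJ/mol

(i): not needed.
(ii) reversed and × 2: (-2)·(+20.4) = -40.8 kJ/mol
(iii) × 2: (2)·(-484.5) = -969.0 kJ/mol
ΔH°rxn = (-2)·(+20.4) + (2)·(-484.5) = -1009.8 kJ/mol

ΔH°rxn = -1009.8 kJ/mol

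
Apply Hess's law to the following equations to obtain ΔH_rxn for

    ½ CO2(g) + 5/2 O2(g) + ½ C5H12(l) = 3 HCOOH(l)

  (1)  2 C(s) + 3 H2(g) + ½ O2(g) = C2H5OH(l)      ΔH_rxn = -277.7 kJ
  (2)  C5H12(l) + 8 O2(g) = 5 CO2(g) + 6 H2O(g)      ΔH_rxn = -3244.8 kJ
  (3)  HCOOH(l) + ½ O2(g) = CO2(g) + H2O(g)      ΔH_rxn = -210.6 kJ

ΔH_rxn = -990.6 kJ

(1): not needed.
(2) × 1/2: (1/2)·(-3244.8) = -1622.4 kJ
(3) reversed and × 3: (-3)·(-210.6) = +631.8 kJ
Summing the manipulated equations, ΔH_rxn = (-1622.4) + (+631.8) = -990.6 kJ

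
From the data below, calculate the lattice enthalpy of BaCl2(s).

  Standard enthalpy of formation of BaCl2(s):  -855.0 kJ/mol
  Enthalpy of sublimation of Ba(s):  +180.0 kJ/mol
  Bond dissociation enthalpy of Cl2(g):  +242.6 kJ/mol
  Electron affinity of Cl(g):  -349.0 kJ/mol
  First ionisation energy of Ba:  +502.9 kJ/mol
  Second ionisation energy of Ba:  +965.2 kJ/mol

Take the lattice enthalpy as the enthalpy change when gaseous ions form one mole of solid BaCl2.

U = -2047.7 kJ/mol

ΔHf° = 1·ΔHsub + 1·(ΣIE) + 1·D(Cl2) + 2·EA + U
-855.0 = 1·(+180.0) + 1·(+1468.1) + 1·(+242.6) + 2·(-349.0) + U
U = -855.0 − (+1192.7) = -2047.7 kJ/mol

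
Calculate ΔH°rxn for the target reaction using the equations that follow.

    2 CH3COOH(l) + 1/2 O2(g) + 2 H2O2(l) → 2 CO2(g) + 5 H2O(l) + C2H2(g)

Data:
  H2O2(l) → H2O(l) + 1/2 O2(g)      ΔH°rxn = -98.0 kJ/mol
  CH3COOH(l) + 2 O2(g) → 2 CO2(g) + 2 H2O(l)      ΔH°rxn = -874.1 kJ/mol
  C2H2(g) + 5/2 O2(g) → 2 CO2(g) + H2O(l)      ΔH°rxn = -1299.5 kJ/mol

equation 1 × 2: (2)·(-98.0) = -196.0 kJ/mol
equation 2 × 2: (2)·(-874.1) = -1748.2 kJ/mol
equation 3 reversed: +1299.5 kJ/mol
ΔH°rxn = (2)·(-98.0) + (2)·(-874.1) + (-1)·(-1299.5) = -644.7 kJ/mol

ΔH°rxn = -644.7 kJ/mol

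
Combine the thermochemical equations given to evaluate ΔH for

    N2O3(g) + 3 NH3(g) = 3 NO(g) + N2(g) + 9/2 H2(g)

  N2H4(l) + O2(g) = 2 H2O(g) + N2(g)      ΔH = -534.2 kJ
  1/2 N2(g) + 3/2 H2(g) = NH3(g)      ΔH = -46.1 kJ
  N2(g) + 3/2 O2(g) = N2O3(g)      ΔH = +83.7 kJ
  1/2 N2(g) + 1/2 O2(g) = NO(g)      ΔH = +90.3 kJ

equation 1: not needed (N2H4(l) appears nowhere else).
equation 2 reversed and × 3 (reverse to put NH3(g) on the reactant side; scale by 3 for the 3 NH3(g)): (-3)·(-46.1) = +138.3 kJ
equation 3 reversed (reverse to put N2O3(g) on the reactant side): -83.7 kJ
equation 4 × 3 (scale by 3 for the 3 NO(g)): (3)·(+90.3) = +270.9 kJ
Combining the equations, ΔH = (+138.3) + (-83.7) + (+270.9) = 325.5 kJ

ΔH = 325.5 kJ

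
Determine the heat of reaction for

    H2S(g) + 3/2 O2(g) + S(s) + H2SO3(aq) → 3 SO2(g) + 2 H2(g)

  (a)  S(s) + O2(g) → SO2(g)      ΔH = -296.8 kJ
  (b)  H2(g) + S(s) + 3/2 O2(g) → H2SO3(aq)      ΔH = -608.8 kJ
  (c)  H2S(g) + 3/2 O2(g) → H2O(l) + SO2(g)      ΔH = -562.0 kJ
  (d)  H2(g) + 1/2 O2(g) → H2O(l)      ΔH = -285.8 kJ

(a) × 2: (2)·(-296.8) = -593.6 kJ
(b) reversed: +608.8 kJ
(c) as written: -562.0 kJ
(d) reversed: +285.8 kJ
ΔH = (-593.6) + (+608.8) + (-562.0) + (+285.8) = -261.0 kJ

ΔH = -261.0 kJ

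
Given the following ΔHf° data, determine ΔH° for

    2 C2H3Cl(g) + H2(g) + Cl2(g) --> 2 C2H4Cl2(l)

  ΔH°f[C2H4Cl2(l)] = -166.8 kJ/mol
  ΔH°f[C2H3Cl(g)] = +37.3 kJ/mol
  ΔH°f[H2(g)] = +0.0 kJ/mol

ΔH°rxn = Σ nΔHf°(products) − Σ nΔHf°(reactants).
Products: 2·(-166.8) = -333.6
Reactants: 2·(+37.3) + 1·(+0.0) + 1·(+0.0) = +74.6
ΔH° = (-333.6) − (+74.6) = -408.2 kJ/mol

ΔH° = -408.2 kJ/mol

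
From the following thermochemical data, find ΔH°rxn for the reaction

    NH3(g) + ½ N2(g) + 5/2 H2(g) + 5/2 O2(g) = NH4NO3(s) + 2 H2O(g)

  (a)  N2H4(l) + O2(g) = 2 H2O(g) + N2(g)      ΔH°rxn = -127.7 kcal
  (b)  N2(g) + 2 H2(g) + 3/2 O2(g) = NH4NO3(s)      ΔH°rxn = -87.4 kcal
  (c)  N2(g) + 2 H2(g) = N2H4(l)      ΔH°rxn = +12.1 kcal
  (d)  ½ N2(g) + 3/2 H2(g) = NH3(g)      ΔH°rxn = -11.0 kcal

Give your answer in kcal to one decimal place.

ΔH°rxn = -192.0 kcal

(a) as written (H2O(g) already on the product side): -127.7 kcal
(b) as written (NH4NO3(s) already on the product side): -87.4 kcal
(c) as written: +12.1 kcal
(d) reversed (reverse to put NH3(g) on the reactant side): +11.0 kcal
ΔH°rxn = (1)·(-127.7) + (1)·(-87.4) + (1)·(+12.1) + (-1)·(-11.0) = -192.0 kcal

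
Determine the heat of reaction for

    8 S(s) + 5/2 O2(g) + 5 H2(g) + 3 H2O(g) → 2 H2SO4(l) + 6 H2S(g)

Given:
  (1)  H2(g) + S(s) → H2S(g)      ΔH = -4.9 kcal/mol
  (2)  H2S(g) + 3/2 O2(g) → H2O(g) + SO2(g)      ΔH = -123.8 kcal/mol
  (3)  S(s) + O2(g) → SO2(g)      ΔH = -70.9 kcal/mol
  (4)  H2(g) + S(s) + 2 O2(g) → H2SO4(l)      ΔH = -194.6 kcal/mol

ΔH = -245.2 kcal/mol

(1) × 3: (3)·(-4.9) = -14.7 kcal/mol
(2) reversed and × 3: (-3)·(-123.8) = +371.4 kcal/mol
(3) × 3: (3)·(-70.9) = -212.7 kcal/mol
(4) × 2: (2)·(-194.6) = -389.2 kcal/mol
ΔH = (-14.7) + (+371.4) + (-212.7) + (-389.2) = -245.2 kcal/mol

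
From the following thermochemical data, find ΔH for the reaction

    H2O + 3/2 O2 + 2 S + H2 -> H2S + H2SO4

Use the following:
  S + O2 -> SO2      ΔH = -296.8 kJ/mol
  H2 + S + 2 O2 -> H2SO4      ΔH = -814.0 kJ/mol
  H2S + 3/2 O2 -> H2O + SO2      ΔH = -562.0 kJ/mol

equation 1 as written: -296.8 kJ/mol
equation 2 as written (H2SO4 already on the product side): -814.0 kJ/mol
equation 3 reversed (reverse to put H2S on the product side): +562.0 kJ/mol
ΔH = (-296.8) + (-814.0) + (+562.0) = -548.8 kJ/mol

ΔH = -548.8 kJ/mol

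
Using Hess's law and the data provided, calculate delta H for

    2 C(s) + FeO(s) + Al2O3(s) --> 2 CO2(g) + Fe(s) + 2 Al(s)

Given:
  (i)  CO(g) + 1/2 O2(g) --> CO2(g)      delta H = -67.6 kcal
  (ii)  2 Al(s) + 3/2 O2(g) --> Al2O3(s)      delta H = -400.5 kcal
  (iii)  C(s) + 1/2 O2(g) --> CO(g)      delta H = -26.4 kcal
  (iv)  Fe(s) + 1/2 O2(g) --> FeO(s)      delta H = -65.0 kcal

(i) × 2 (×2 to match 2 CO2(g) in the target): (2)·(-67.6) = -135.2 kcal
(ii) reversed (Al2O3(s) must end up as a reactant): +400.5 kcal
(iii) × 2 (scale by 2 for the 2 C(s)): (2)·(-26.4) = -52.8 kcal
(iv) reversed (reverse to put FeO(s) on the reactant side): +65.0 kcal
By Hess's law, delta H = (2)·(-67.6) + (-1)·(-400.5) + (2)·(-26.4) + (-1)·(-65.0) = 277.5 kcal

delta H = 277.5 kcal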